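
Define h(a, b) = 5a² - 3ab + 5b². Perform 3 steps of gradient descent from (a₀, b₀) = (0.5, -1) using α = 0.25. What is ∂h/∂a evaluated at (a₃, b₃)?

∇h = (10a - 3b, -3a + 10b)
Step 1: at (0.5, -1), ∇h = (8, -11.5) → (0.5, -1) − 0.25·(8, -11.5) = (-1.5, 1.875)
Step 2: at (-1.5, 1.875), ∇h = (-20.625, 23.25) → (-1.5, 1.875) − 0.25·(-20.625, 23.25) = (3.65625, -3.9375)
Step 3: at (3.65625, -3.9375), ∇h = (48.375, -50.34375) → (3.65625, -3.9375) − 0.25·(48.375, -50.34375) = (-8.4375, 8.6484375)
∂h/∂a at (-8.4375, 8.6484375) = -110.3203125

-110.3203125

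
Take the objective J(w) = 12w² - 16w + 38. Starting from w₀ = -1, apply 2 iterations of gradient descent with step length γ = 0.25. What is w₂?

J′(w) = 24w - 16
w₁ = -1 − 0.25·(-40) = 9
w₂ = 9 − 0.25·200 = -41

-41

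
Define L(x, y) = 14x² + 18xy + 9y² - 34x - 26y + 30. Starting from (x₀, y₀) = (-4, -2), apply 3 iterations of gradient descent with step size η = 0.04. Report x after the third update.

∇L = (28x + 18y - 34, 18x + 18y - 26)
Step 1: at (-4, -2), ∇L = (-182, -134) → (-4, -2) − 0.04·(-182, -134) = (3.28, 3.36)
Step 2: at (3.28, 3.36), ∇L = (118.32, 93.52) → (3.28, 3.36) − 0.04·(118.32, 93.52) = (-1.4528, -0.3808)
Step 3: at (-1.4528, -0.3808), ∇L = (-81.5328, -59.0048) → (-1.4528, -0.3808) − 0.04·(-81.5328, -59.0048) = (1.808512, 1.979392)
x = 1.808512

1.808512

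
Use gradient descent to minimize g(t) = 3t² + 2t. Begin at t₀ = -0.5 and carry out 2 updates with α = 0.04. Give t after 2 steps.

-0.4296

g′(t) = 6t + 2
Step 1: g′(-0.5) = -1; t₁ = -0.5 − 0.04·(-1) = -0.46
Step 2: g′(-0.46) = -0.76; t₂ = -0.46 − 0.04·(-0.76) = -0.4296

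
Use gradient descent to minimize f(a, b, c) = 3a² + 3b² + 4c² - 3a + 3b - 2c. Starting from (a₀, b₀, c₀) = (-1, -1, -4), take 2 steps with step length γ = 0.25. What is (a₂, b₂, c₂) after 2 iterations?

(0.125, -0.625, -4)

∇f = (6a - 3, 6b + 3, 8c - 2)
(a₁, b₁, c₁) = (-1, -1, -4) − 0.25·(-9, -3, -34) = (1.25, -0.25, 4.5)
(a₂, b₂, c₂) = (1.25, -0.25, 4.5) − 0.25·(4.5, 1.5, 34) = (0.125, -0.625, -4)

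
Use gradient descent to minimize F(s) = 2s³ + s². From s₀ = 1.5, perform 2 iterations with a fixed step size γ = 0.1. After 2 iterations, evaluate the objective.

F′(s) = 6s² + 2s
Step 1: F′(1.5) = 16.5; s₁ = 1.5 − 0.1·16.5 = -0.15
Step 2: F′(-0.15) = -0.165; s₂ = -0.15 − 0.1·(-0.165) = -0.1335
F(-0.1335) = 0.01306370925

0.01306370925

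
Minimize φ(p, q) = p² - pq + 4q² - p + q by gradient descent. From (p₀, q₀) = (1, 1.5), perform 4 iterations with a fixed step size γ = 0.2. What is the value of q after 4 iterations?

∇φ = (2p - q - 1, -p + 8q + 1)
(p₁, q₁) = (1, 1.5) − 0.2·(-0.5, 12) = (1.1, -0.9)
(p₂, q₂) = (1.1, -0.9) − 0.2·(2.1, -7.3) = (0.68, 0.56)
(p₃, q₃) = (0.68, 0.56) − 0.2·(-0.2, 4.8) = (0.72, -0.4)
(p₄, q₄) = (0.72, -0.4) − 0.2·(0.84, -2.92) = (0.552, 0.184)
q = 0.184

0.184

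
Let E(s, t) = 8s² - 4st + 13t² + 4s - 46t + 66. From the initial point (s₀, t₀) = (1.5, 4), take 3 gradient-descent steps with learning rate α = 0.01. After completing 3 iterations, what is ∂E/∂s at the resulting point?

11.061824

∇E = (16s - 4t + 4, -4s + 26t - 46)
Step 1: at (1.5, 4), ∇E = (12, 52) → (1.5, 4) − 0.01·(12, 52) = (1.38, 3.48)
Step 2: at (1.38, 3.48), ∇E = (12.16, 38.96) → (1.38, 3.48) − 0.01·(12.16, 38.96) = (1.2584, 3.0904)
Step 3: at (1.2584, 3.0904), ∇E = (11.7728, 29.3168) → (1.2584, 3.0904) − 0.01·(11.7728, 29.3168) = (1.140672, 2.797232)
∂E/∂s at (1.140672, 2.797232) = 11.061824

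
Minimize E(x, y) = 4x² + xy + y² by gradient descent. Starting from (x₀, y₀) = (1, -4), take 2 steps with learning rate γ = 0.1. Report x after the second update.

∇E = (8x + y, x + 2y)
Step 1: at (1, -4), ∇E = (4, -7) → (1, -4) − 0.1·(4, -7) = (0.6, -3.3)
Step 2: at (0.6, -3.3), ∇E = (1.5, -6) → (0.6, -3.3) − 0.1·(1.5, -6) = (0.45, -2.7)
x = 0.45

0.45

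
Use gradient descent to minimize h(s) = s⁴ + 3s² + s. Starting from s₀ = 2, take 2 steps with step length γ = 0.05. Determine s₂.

-0.221875

h′(s) = 4s³ + 6s + 1
Step 1: h′(2) = 45; s₁ = 2 − 0.05·45 = -0.25
Step 2: h′(-0.25) = -0.5625; s₂ = -0.25 − 0.05·(-0.5625) = -0.221875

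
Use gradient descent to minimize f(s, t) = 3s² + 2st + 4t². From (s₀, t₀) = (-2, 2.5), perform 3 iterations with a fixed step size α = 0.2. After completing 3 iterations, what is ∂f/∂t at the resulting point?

∇f = (6s + 2t, 2s + 8t)
(s₁, t₁) = (-2, 2.5) − 0.2·(-7, 16) = (-0.6, -0.7)
(s₂, t₂) = (-0.6, -0.7) − 0.2·(-5, -6.8) = (0.4, 0.66)
(s₃, t₃) = (0.4, 0.66) − 0.2·(3.72, 6.08) = (-0.344, -0.556)
∂f/∂t at (-0.344, -0.556) = -5.136

-5.136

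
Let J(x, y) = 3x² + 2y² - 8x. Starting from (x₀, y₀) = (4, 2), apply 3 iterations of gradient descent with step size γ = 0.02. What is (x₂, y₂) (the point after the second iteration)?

(3.3984, 1.6928)

∇J = (6x - 8, 4y)
(x₁, y₁) = (4, 2) − 0.02·(16, 8) = (3.68, 1.84)
(x₂, y₂) = (3.68, 1.84) − 0.02·(14.08, 7.36) = (3.3984, 1.6928)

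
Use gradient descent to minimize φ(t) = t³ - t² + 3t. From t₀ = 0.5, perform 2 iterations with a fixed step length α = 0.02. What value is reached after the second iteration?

0.3909185

φ′(t) = 3t² - 2t + 3
Step 1: φ′(0.5) = 2.75; t₁ = 0.5 − 0.02·2.75 = 0.445
Step 2: φ′(0.445) = 2.704075; t₂ = 0.445 − 0.02·2.704075 = 0.3909185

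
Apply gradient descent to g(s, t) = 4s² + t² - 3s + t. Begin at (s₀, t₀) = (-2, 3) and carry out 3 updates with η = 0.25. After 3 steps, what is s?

2.75

∇g = (8s - 3, 2t + 1)
Step 1: at (-2, 3), ∇g = (-19, 7) → (-2, 3) − 0.25·(-19, 7) = (2.75, 1.25)
Step 2: at (2.75, 1.25), ∇g = (19, 3.5) → (2.75, 1.25) − 0.25·(19, 3.5) = (-2, 0.375)
Step 3: at (-2, 0.375), ∇g = (-19, 1.75) → (-2, 0.375) − 0.25·(-19, 1.75) = (2.75, -0.0625)
s = 2.75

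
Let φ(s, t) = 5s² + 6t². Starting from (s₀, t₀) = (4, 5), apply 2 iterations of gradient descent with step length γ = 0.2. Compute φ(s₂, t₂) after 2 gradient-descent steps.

656.24

∇φ = (10s, 12t)
(s₁, t₁) = (4, 5) − 0.2·(40, 60) = (-4, -7)
(s₂, t₂) = (-4, -7) − 0.2·(-40, -84) = (4, 9.8)
φ(4, 9.8) = 656.24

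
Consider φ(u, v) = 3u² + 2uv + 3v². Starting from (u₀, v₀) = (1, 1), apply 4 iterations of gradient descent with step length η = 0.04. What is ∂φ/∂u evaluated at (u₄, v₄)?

∇φ = (6u + 2v, 2u + 6v)
Step 1: at (1, 1), ∇φ = (8, 8) → (1, 1) − 0.04·(8, 8) = (0.68, 0.68)
Step 2: at (0.68, 0.68), ∇φ = (5.44, 5.44) → (0.68, 0.68) − 0.04·(5.44, 5.44) = (0.4624, 0.4624)
Step 3: at (0.4624, 0.4624), ∇φ = (3.6992, 3.6992) → (0.4624, 0.4624) − 0.04·(3.6992, 3.6992) = (0.314432, 0.314432)
Step 4: at (0.314432, 0.314432), ∇φ = (2.515456, 2.515456) → (0.314432, 0.314432) − 0.04·(2.515456, 2.515456) = (0.21381376, 0.21381376)
∂φ/∂u at (0.21381376, 0.21381376) = 1.71051008

1.71051008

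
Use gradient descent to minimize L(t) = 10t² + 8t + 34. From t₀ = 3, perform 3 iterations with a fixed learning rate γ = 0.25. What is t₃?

-218

L′(t) = 20t + 8
t₁ = 3 − 0.25·68 = -14
t₂ = -14 − 0.25·(-272) = 54
t₃ = 54 − 0.25·1088 = -218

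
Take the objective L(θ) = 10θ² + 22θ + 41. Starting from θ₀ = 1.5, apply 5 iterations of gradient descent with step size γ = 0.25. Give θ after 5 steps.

L′(θ) = 20θ + 22
θ₁ = 1.5 − 0.25·52 = -11.5
θ₂ = -11.5 − 0.25·(-208) = 40.5
θ₃ = 40.5 − 0.25·832 = -167.5
θ₄ = -167.5 − 0.25·(-3328) = 664.5
θ₅ = 664.5 − 0.25·13312 = -2663.5

-2663.5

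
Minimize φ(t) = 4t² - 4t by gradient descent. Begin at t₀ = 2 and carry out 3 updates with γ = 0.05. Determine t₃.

0.824

φ′(t) = 8t - 4
Step 1: φ′(2) = 12; t₁ = 2 − 0.05·12 = 1.4
Step 2: φ′(1.4) = 7.2; t₂ = 1.4 − 0.05·7.2 = 1.04
Step 3: φ′(1.04) = 4.32; t₃ = 1.04 − 0.05·4.32 = 0.824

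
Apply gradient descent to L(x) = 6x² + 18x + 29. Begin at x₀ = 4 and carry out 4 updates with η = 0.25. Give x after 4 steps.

L′(x) = 12x + 18
x₁ = 4 − 0.25·66 = -12.5
x₂ = -12.5 − 0.25·(-132) = 20.5
x₃ = 20.5 − 0.25·264 = -45.5
x₄ = -45.5 − 0.25·(-528) = 86.5

86.5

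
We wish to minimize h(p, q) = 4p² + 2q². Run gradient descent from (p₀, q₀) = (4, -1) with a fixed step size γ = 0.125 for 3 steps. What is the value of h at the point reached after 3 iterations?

∇h = (8p, 4q)
Step 1: at (4, -1), ∇h = (32, -4) → (4, -1) − 0.125·(32, -4) = (0, -0.5)
Step 2: at (0, -0.5), ∇h = (0, -2) → (0, -0.5) − 0.125·(0, -2) = (0, -0.25)
Step 3: at (0, -0.25), ∇h = (0, -1) → (0, -0.25) − 0.125·(0, -1) = (0, -0.125)
h(0, -0.125) = 0.03125

0.03125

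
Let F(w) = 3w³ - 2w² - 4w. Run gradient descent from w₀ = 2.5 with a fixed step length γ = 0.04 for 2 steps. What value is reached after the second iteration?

F′(w) = 9w² - 4w - 4
Step 1: F′(2.5) = 42.25; w₁ = 2.5 − 0.04·42.25 = 0.81
Step 2: F′(0.81) = -1.3351; w₂ = 0.81 − 0.04·(-1.3351) = 0.863404

0.863404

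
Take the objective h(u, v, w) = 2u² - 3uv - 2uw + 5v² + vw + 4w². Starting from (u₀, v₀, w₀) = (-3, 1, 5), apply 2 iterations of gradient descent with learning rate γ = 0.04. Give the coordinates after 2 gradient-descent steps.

∇h = (4u - 3v - 2w, -3u + 10v + w, -2u + v + 8w)
(u₁, v₁, w₁) = (-3, 1, 5) − 0.04·(-25, 24, 47) = (-2, 0.04, 3.12)
(u₂, v₂, w₂) = (-2, 0.04, 3.12) − 0.04·(-14.36, 9.52, 29) = (-1.4256, -0.3408, 1.96)

(-1.4256, -0.3408, 1.96)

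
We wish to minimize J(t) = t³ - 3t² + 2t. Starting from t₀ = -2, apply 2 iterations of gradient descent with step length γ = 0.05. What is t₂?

J′(t) = 3t² - 6t + 2
t₁ = -2 − 0.05·26 = -3.3
t₂ = -3.3 − 0.05·54.47 = -6.0235

-6.0235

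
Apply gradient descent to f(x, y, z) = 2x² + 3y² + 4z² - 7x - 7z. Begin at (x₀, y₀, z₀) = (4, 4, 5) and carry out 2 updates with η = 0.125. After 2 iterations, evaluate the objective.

∇f = (4x - 7, 6y, 8z - 7)
Step 1: at (4, 4, 5), ∇f = (9, 24, 33) → (4, 4, 5) − 0.125·(9, 24, 33) = (2.875, 1, 0.875)
Step 2: at (2.875, 1, 0.875), ∇f = (4.5, 6, 0) → (2.875, 1, 0.875) − 0.125·(4.5, 6, 0) = (2.3125, 0.25, 0.875)
f(2.3125, 0.25, 0.875) = -8.3671875

-8.3671875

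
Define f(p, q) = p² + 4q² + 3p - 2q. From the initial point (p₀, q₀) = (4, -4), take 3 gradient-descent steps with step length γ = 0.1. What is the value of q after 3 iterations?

0.216

∇f = (2p + 3, 8q - 2)
Step 1: at (4, -4), ∇f = (11, -34) → (4, -4) − 0.1·(11, -34) = (2.9, -0.6)
Step 2: at (2.9, -0.6), ∇f = (8.8, -6.8) → (2.9, -0.6) − 0.1·(8.8, -6.8) = (2.02, 0.08)
Step 3: at (2.02, 0.08), ∇f = (7.04, -1.36) → (2.02, 0.08) − 0.1·(7.04, -1.36) = (1.316, 0.216)
q = 0.216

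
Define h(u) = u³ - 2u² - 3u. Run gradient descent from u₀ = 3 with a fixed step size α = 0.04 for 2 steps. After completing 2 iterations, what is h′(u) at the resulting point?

h′(u) = 3u² - 4u - 3
Step 1: h′(3) = 12; u₁ = 3 − 0.04·12 = 2.52
Step 2: h′(2.52) = 5.9712; u₂ = 2.52 − 0.04·5.9712 = 2.281152
h′(u) at (2.281152) = 3.486355341312

3.486355341312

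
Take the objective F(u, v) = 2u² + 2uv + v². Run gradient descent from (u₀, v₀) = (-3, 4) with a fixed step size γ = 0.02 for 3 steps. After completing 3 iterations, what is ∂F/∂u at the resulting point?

-3.344896

∇F = (4u + 2v, 2u + 2v)
(u₁, v₁) = (-3, 4) − 0.02·(-4, 2) = (-2.92, 3.96)
(u₂, v₂) = (-2.92, 3.96) − 0.02·(-3.76, 2.08) = (-2.8448, 3.9184)
(u₃, v₃) = (-2.8448, 3.9184) − 0.02·(-3.5424, 2.1472) = (-2.773952, 3.875456)
∂F/∂u at (-2.773952, 3.875456) = -3.344896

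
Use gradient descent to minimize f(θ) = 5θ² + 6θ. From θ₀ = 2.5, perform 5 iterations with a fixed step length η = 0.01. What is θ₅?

f′(θ) = 10θ + 6
θ₁ = 2.5 − 0.01·31 = 2.19
θ₂ = 2.19 − 0.01·27.9 = 1.911
θ₃ = 1.911 − 0.01·25.11 = 1.6599
θ₄ = 1.6599 − 0.01·22.599 = 1.43391
θ₅ = 1.43391 − 0.01·20.3391 = 1.230519

1.230519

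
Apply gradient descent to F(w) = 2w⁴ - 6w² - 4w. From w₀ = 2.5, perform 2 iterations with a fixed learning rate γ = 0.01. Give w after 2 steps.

1.49922568

F′(w) = 8w³ - 12w - 4
w₁ = 2.5 − 0.01·91 = 1.59
w₂ = 1.59 − 0.01·9.077432 = 1.49922568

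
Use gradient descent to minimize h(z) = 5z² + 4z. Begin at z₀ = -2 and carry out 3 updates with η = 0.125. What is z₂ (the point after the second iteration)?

-0.5

h′(z) = 10z + 4
Step 1: h′(-2) = -16; z₁ = -2 − 0.125·(-16) = 0
Step 2: h′(0) = 4; z₂ = 0 − 0.125·4 = -0.5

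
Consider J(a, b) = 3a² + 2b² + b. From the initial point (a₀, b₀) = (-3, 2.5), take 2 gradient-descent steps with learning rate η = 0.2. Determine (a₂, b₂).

∇J = (6a, 4b + 1)
Step 1: at (-3, 2.5), ∇J = (-18, 11) → (-3, 2.5) − 0.2·(-18, 11) = (0.6, 0.3)
Step 2: at (0.6, 0.3), ∇J = (3.6, 2.2) → (0.6, 0.3) − 0.2·(3.6, 2.2) = (-0.12, -0.14)

(-0.12, -0.14)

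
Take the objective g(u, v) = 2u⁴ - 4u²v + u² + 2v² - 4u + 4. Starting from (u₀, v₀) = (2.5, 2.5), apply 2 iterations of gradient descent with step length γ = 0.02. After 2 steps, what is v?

2.652832

∇g = (8u³ - 8uv + 2u - 4, -4u² + 4v)
(u₁, v₁) = (2.5, 2.5) − 0.02·(76, -15) = (0.98, 2.8)
(u₂, v₂) = (0.98, 2.8) − 0.02·(-16.462464, 7.3584) = (1.30924928, 2.652832)
v = 2.652832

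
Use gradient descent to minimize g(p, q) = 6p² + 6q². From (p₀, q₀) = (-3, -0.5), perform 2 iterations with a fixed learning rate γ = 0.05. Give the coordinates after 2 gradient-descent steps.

∇g = (12p, 12q)
Step 1: at (-3, -0.5), ∇g = (-36, -6) → (-3, -0.5) − 0.05·(-36, -6) = (-1.2, -0.2)
Step 2: at (-1.2, -0.2), ∇g = (-14.4, -2.4) → (-1.2, -0.2) − 0.05·(-14.4, -2.4) = (-0.48, -0.08)

(-0.48, -0.08)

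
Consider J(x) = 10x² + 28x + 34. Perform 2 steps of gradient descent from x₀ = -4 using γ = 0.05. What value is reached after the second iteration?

-1.4

J′(x) = 20x + 28
x₁ = -4 − 0.05·(-52) = -1.4
x₂ = -1.4 − 0.05·0 = -1.4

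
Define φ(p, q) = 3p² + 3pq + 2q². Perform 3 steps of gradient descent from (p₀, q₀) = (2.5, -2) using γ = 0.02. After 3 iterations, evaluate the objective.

8.014755272

∇φ = (6p + 3q, 3p + 4q)
(p₁, q₁) = (2.5, -2) − 0.02·(9, -0.5) = (2.32, -1.99)
(p₂, q₂) = (2.32, -1.99) − 0.02·(7.95, -1) = (2.161, -1.97)
(p₃, q₃) = (2.161, -1.97) − 0.02·(7.056, -1.397) = (2.01988, -1.94206)
φ(2.01988, -1.94206) = 8.014755272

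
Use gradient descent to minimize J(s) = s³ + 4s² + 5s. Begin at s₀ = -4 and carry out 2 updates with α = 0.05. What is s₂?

-7.105375

J′(s) = 3s² + 8s + 5
Step 1: J′(-4) = 21; s₁ = -4 − 0.05·21 = -5.05
Step 2: J′(-5.05) = 41.1075; s₂ = -5.05 − 0.05·41.1075 = -7.105375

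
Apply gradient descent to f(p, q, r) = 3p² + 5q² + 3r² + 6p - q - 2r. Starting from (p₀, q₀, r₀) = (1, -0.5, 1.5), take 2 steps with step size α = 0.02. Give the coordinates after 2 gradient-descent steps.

(0.5488, -0.284, 1.2368)

∇f = (6p + 6, 10q - 1, 6r - 2)
Step 1: at (1, -0.5, 1.5), ∇f = (12, -6, 7) → (1, -0.5, 1.5) − 0.02·(12, -6, 7) = (0.76, -0.38, 1.36)
Step 2: at (0.76, -0.38, 1.36), ∇f = (10.56, -4.8, 6.16) → (0.76, -0.38, 1.36) − 0.02·(10.56, -4.8, 6.16) = (0.5488, -0.284, 1.2368)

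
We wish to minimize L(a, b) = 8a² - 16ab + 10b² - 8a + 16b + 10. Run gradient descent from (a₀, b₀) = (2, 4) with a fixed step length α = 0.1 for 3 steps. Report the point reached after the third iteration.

∇L = (16a - 16b - 8, -16a + 20b + 16)
(a₁, b₁) = (2, 4) − 0.1·(-40, 64) = (6, -2.4)
(a₂, b₂) = (6, -2.4) − 0.1·(126.4, -128) = (-6.64, 10.4)
(a₃, b₃) = (-6.64, 10.4) − 0.1·(-280.64, 330.24) = (21.424, -22.624)

(21.424, -22.624)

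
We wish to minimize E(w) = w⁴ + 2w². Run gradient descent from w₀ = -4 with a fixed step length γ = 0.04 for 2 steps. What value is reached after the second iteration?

E′(w) = 4w³ + 4w
Step 1: E′(-4) = -272; w₁ = -4 − 0.04·(-272) = 6.88
Step 2: E′(6.88) = 1330.162688; w₂ = 6.88 − 0.04·1330.162688 = -46.32650752

-46.32650752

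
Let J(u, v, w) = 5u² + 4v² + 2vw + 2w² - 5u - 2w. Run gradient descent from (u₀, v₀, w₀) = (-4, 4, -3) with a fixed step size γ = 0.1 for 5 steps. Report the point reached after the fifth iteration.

∇J = (10u - 5, 8v + 2w, 2v + 4w - 2)
(u₁, v₁, w₁) = (-4, 4, -3) − 0.1·(-45, 26, -6) = (0.5, 1.4, -2.4)
(u₂, v₂, w₂) = (0.5, 1.4, -2.4) − 0.1·(0, 6.4, -8.8) = (0.5, 0.76, -1.52)
(u₃, v₃, w₃) = (0.5, 0.76, -1.52) − 0.1·(0, 3.04, -6.56) = (0.5, 0.456, -0.864)
(u₄, v₄, w₄) = (0.5, 0.456, -0.864) − 0.1·(0, 1.92, -4.544) = (0.5, 0.264, -0.4096)
(u₅, v₅, w₅) = (0.5, 0.264, -0.4096) − 0.1·(0, 1.2928, -3.1104) = (0.5, 0.13472, -0.09856)

(0.5, 0.13472, -0.09856)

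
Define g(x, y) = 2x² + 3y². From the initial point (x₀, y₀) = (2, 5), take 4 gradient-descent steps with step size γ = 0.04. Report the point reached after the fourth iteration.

∇g = (4x, 6y)
Step 1: at (2, 5), ∇g = (8, 30) → (2, 5) − 0.04·(8, 30) = (1.68, 3.8)
Step 2: at (1.68, 3.8), ∇g = (6.72, 22.8) → (1.68, 3.8) − 0.04·(6.72, 22.8) = (1.4112, 2.888)
Step 3: at (1.4112, 2.888), ∇g = (5.6448, 17.328) → (1.4112, 2.888) − 0.04·(5.6448, 17.328) = (1.185408, 2.19488)
Step 4: at (1.185408, 2.19488), ∇g = (4.741632, 13.16928) → (1.185408, 2.19488) − 0.04·(4.741632, 13.16928) = (0.99574272, 1.6681088)

(0.99574272, 1.6681088)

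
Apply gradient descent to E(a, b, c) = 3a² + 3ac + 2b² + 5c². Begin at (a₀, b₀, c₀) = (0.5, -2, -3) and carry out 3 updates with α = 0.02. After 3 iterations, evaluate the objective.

∇E = (6a + 3c, 4b, 3a + 10c)
Step 1: at (0.5, -2, -3), ∇E = (-6, -8, -28.5) → (0.5, -2, -3) − 0.02·(-6, -8, -28.5) = (0.62, -1.84, -2.43)
Step 2: at (0.62, -1.84, -2.43), ∇E = (-3.57, -7.36, -22.44) → (0.62, -1.84, -2.43) − 0.02·(-3.57, -7.36, -22.44) = (0.6914, -1.6928, -1.9812)
Step 3: at (0.6914, -1.6928, -1.9812), ∇E = (-1.7952, -6.7712, -17.7378) → (0.6914, -1.6928, -1.9812) − 0.02·(-1.7952, -6.7712, -17.7378) = (0.727304, -1.557376, -1.626444)
E(0.727304, -1.557376, -1.626444) = 16.115596080752

16.115596080752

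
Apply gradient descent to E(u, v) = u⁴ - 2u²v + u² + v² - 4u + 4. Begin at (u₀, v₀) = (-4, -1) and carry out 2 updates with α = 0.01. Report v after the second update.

∇E = (4u³ - 4uv + 2u - 4, -2u² + 2v)
Step 1: at (-4, -1), ∇E = (-284, -34) → (-4, -1) − 0.01·(-284, -34) = (-1.16, -0.66)
Step 2: at (-1.16, -0.66), ∇E = (-15.625984, -4.0112) → (-1.16, -0.66) − 0.01·(-15.625984, -4.0112) = (-1.00374016, -0.619888)
v = -0.619888

-0.619888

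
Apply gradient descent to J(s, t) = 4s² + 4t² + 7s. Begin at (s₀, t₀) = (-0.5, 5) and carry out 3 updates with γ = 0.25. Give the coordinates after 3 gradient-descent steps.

(-1.25, -5)

∇J = (8s + 7, 8t)
(s₁, t₁) = (-0.5, 5) − 0.25·(3, 40) = (-1.25, -5)
(s₂, t₂) = (-1.25, -5) − 0.25·(-3, -40) = (-0.5, 5)
(s₃, t₃) = (-0.5, 5) − 0.25·(3, 40) = (-1.25, -5)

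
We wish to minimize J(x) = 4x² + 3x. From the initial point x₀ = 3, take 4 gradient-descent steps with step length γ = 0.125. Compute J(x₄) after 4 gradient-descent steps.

-0.5625

J′(x) = 8x + 3
x₁ = 3 − 0.125·27 = -0.375
x₂ = -0.375 − 0.125·0 = -0.375
x₃ = -0.375 − 0.125·0 = -0.375
x₄ = -0.375 − 0.125·0 = -0.375
J(-0.375) = -0.5625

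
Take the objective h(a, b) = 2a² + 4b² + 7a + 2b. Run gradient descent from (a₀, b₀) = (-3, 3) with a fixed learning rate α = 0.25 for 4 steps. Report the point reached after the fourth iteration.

(-1.75, 3)

∇h = (4a + 7, 8b + 2)
(a₁, b₁) = (-3, 3) − 0.25·(-5, 26) = (-1.75, -3.5)
(a₂, b₂) = (-1.75, -3.5) − 0.25·(0, -26) = (-1.75, 3)
(a₃, b₃) = (-1.75, 3) − 0.25·(0, 26) = (-1.75, -3.5)
(a₄, b₄) = (-1.75, -3.5) − 0.25·(0, -26) = (-1.75, 3)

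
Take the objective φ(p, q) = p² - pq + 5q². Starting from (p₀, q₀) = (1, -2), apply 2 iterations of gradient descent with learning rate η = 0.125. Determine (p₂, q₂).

∇φ = (2p - q, -p + 10q)
(p₁, q₁) = (1, -2) − 0.125·(4, -21) = (0.5, 0.625)
(p₂, q₂) = (0.5, 0.625) − 0.125·(0.375, 5.75) = (0.453125, -0.09375)

(0.453125, -0.09375)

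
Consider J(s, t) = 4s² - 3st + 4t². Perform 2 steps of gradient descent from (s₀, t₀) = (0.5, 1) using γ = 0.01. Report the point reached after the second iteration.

∇J = (8s - 3t, -3s + 8t)
(s₁, t₁) = (0.5, 1) − 0.01·(1, 6.5) = (0.49, 0.935)
(s₂, t₂) = (0.49, 0.935) − 0.01·(1.115, 6.01) = (0.47885, 0.8749)

(0.47885, 0.8749)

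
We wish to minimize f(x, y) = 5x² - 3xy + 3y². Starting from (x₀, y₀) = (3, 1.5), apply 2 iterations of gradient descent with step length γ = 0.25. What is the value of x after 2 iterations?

6.1875

∇f = (10x - 3y, -3x + 6y)
(x₁, y₁) = (3, 1.5) − 0.25·(25.5, 0) = (-3.375, 1.5)
(x₂, y₂) = (-3.375, 1.5) − 0.25·(-38.25, 19.125) = (6.1875, -3.28125)
x = 6.1875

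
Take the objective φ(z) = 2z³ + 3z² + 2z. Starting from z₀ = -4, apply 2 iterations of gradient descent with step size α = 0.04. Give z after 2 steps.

-16.995584

φ′(z) = 6z² + 6z + 2
Step 1: φ′(-4) = 74; z₁ = -4 − 0.04·74 = -6.96
Step 2: φ′(-6.96) = 250.8896; z₂ = -6.96 − 0.04·250.8896 = -16.995584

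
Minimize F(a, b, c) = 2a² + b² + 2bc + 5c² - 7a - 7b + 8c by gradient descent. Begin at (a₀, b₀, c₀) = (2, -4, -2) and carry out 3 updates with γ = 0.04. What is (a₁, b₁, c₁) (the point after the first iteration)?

(1.96, -3.24, -1.2)

∇F = (4a - 7, 2b + 2c - 7, 2b + 10c + 8)
Step 1: at (2, -4, -2), ∇F = (1, -19, -20) → (2, -4, -2) − 0.04·(1, -19, -20) = (1.96, -3.24, -1.2)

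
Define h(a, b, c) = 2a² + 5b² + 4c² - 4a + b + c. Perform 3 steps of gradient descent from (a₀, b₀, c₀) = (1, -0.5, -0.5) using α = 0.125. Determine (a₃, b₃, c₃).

∇h = (4a - 4, 10b + 1, 8c + 1)
Step 1: at (1, -0.5, -0.5), ∇h = (0, -4, -3) → (1, -0.5, -0.5) − 0.125·(0, -4, -3) = (1, 0, -0.125)
Step 2: at (1, 0, -0.125), ∇h = (0, 1, 0) → (1, 0, -0.125) − 0.125·(0, 1, 0) = (1, -0.125, -0.125)
Step 3: at (1, -0.125, -0.125), ∇h = (0, -0.25, 0) → (1, -0.125, -0.125) − 0.125·(0, -0.25, 0) = (1, -0.09375, -0.125)

(1, -0.09375, -0.125)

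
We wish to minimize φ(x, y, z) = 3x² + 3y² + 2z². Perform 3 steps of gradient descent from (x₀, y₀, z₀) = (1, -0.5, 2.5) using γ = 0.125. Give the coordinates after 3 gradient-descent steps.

∇φ = (6x, 6y, 4z)
(x₁, y₁, z₁) = (1, -0.5, 2.5) − 0.125·(6, -3, 10) = (0.25, -0.125, 1.25)
(x₂, y₂, z₂) = (0.25, -0.125, 1.25) − 0.125·(1.5, -0.75, 5) = (0.0625, -0.03125, 0.625)
(x₃, y₃, z₃) = (0.0625, -0.03125, 0.625) − 0.125·(0.375, -0.1875, 2.5) = (0.015625, -0.0078125, 0.3125)

(0.015625, -0.0078125, 0.3125)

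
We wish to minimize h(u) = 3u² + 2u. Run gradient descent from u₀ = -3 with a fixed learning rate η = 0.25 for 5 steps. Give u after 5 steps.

-0.25

h′(u) = 6u + 2
Step 1: h′(-3) = -16; u₁ = -3 − 0.25·(-16) = 1
Step 2: h′(1) = 8; u₂ = 1 − 0.25·8 = -1
Step 3: h′(-1) = -4; u₃ = -1 − 0.25·(-4) = 0
Step 4: h′(0) = 2; u₄ = 0 − 0.25·2 = -0.5
Step 5: h′(-0.5) = -1; u₅ = -0.5 − 0.25·(-1) = -0.25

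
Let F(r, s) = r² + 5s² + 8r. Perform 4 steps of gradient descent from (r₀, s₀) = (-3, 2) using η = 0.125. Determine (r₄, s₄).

(-3.68359375, 0.0078125)

∇F = (2r + 8, 10s)
(r₁, s₁) = (-3, 2) − 0.125·(2, 20) = (-3.25, -0.5)
(r₂, s₂) = (-3.25, -0.5) − 0.125·(1.5, -5) = (-3.4375, 0.125)
(r₃, s₃) = (-3.4375, 0.125) − 0.125·(1.125, 1.25) = (-3.578125, -0.03125)
(r₄, s₄) = (-3.578125, -0.03125) − 0.125·(0.84375, -0.3125) = (-3.68359375, 0.0078125)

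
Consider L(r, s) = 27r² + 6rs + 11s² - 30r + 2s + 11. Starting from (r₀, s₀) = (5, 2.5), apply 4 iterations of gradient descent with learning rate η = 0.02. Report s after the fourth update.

∇L = (54r + 6s - 30, 6r + 22s + 2)
Step 1: at (5, 2.5), ∇L = (255, 87) → (5, 2.5) − 0.02·(255, 87) = (-0.1, 0.76)
Step 2: at (-0.1, 0.76), ∇L = (-30.84, 18.12) → (-0.1, 0.76) − 0.02·(-30.84, 18.12) = (0.5168, 0.3976)
Step 3: at (0.5168, 0.3976), ∇L = (0.2928, 13.848) → (0.5168, 0.3976) − 0.02·(0.2928, 13.848) = (0.510944, 0.12064)
Step 4: at (0.510944, 0.12064), ∇L = (-1.685184, 7.719744) → (0.510944, 0.12064) − 0.02·(-1.685184, 7.719744) = (0.54464768, -0.03375488)
s = -0.03375488

-0.03375488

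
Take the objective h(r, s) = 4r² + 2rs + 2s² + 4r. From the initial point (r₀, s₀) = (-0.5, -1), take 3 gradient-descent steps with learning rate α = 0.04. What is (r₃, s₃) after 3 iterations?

∇h = (8r + 2s + 4, 2r + 4s)
(r₁, s₁) = (-0.5, -1) − 0.04·(-2, -5) = (-0.42, -0.8)
(r₂, s₂) = (-0.42, -0.8) − 0.04·(-0.96, -4.04) = (-0.3816, -0.6384)
(r₃, s₃) = (-0.3816, -0.6384) − 0.04·(-0.3296, -3.3168) = (-0.368416, -0.505728)

(-0.368416, -0.505728)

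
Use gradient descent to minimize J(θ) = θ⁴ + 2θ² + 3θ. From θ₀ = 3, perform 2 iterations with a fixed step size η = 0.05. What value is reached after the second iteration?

J′(θ) = 4θ³ + 4θ + 3
θ₁ = 3 − 0.05·123 = -3.15
θ₂ = -3.15 − 0.05·(-134.6235) = 3.581175

3.581175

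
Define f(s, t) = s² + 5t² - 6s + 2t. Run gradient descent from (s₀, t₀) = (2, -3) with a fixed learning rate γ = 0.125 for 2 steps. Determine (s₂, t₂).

(2.4375, -0.375)

∇f = (2s - 6, 10t + 2)
(s₁, t₁) = (2, -3) − 0.125·(-2, -28) = (2.25, 0.5)
(s₂, t₂) = (2.25, 0.5) − 0.125·(-1.5, 7) = (2.4375, -0.375)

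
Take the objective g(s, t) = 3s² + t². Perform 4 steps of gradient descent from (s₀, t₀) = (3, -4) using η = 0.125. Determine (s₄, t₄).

∇g = (6s, 2t)
(s₁, t₁) = (3, -4) − 0.125·(18, -8) = (0.75, -3)
(s₂, t₂) = (0.75, -3) − 0.125·(4.5, -6) = (0.1875, -2.25)
(s₃, t₃) = (0.1875, -2.25) − 0.125·(1.125, -4.5) = (0.046875, -1.6875)
(s₄, t₄) = (0.046875, -1.6875) − 0.125·(0.28125, -3.375) = (0.01171875, -1.265625)

(0.01171875, -1.265625)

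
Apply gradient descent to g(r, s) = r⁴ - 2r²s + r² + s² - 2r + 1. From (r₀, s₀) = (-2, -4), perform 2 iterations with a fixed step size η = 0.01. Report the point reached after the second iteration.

∇g = (4r³ - 4rs + 2r - 2, -2r² + 2s)
Step 1: at (-2, -4), ∇g = (-70, -16) → (-2, -4) − 0.01·(-70, -16) = (-1.3, -3.84)
Step 2: at (-1.3, -3.84), ∇g = (-33.356, -11.06) → (-1.3, -3.84) − 0.01·(-33.356, -11.06) = (-0.96644, -3.7294)

(-0.96644, -3.7294)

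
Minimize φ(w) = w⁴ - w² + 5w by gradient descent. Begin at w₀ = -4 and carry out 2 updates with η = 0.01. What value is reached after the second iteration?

φ′(w) = 4w³ - 2w + 5
Step 1: φ′(-4) = -243; w₁ = -4 − 0.01·(-243) = -1.57
Step 2: φ′(-1.57) = -7.339572; w₂ = -1.57 − 0.01·(-7.339572) = -1.49660428

-1.49660428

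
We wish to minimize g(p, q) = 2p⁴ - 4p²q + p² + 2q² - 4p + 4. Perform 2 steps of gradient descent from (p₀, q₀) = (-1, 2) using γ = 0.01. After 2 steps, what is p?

∇g = (8p³ - 8pq + 2p - 4, -4p² + 4q)
Step 1: at (-1, 2), ∇g = (2, 4) → (-1, 2) − 0.01·(2, 4) = (-1.02, 1.96)
Step 2: at (-1.02, 1.96), ∇g = (1.463936, 3.6784) → (-1.02, 1.96) − 0.01·(1.463936, 3.6784) = (-1.03463936, 1.923216)
p = -1.03463936

-1.03463936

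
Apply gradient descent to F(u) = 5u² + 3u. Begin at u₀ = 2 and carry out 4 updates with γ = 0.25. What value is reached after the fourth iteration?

F′(u) = 10u + 3
Step 1: F′(2) = 23; u₁ = 2 − 0.25·23 = -3.75
Step 2: F′(-3.75) = -34.5; u₂ = -3.75 − 0.25·(-34.5) = 4.875
Step 3: F′(4.875) = 51.75; u₃ = 4.875 − 0.25·51.75 = -8.0625
Step 4: F′(-8.0625) = -77.625; u₄ = -8.0625 − 0.25·(-77.625) = 11.34375

11.34375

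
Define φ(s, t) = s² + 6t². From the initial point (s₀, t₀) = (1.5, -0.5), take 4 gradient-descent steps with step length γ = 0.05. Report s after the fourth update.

∇φ = (2s, 12t)
Step 1: at (1.5, -0.5), ∇φ = (3, -6) → (1.5, -0.5) − 0.05·(3, -6) = (1.35, -0.2)
Step 2: at (1.35, -0.2), ∇φ = (2.7, -2.4) → (1.35, -0.2) − 0.05·(2.7, -2.4) = (1.215, -0.08)
Step 3: at (1.215, -0.08), ∇φ = (2.43, -0.96) → (1.215, -0.08) − 0.05·(2.43, -0.96) = (1.0935, -0.032)
Step 4: at (1.0935, -0.032), ∇φ = (2.187, -0.384) → (1.0935, -0.032) − 0.05·(2.187, -0.384) = (0.98415, -0.0128)
s = 0.98415

0.98415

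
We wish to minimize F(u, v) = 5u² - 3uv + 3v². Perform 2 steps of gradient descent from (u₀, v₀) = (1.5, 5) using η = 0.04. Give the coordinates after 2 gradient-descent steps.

∇F = (10u - 3v, -3u + 6v)
(u₁, v₁) = (1.5, 5) − 0.04·(0, 25.5) = (1.5, 3.98)
(u₂, v₂) = (1.5, 3.98) − 0.04·(3.06, 19.38) = (1.3776, 3.2048)

(1.3776, 3.2048)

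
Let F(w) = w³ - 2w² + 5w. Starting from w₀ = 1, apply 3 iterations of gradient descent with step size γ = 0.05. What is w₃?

0.4302506

F′(w) = 3w² - 4w + 5
w₁ = 1 − 0.05·4 = 0.8
w₂ = 0.8 − 0.05·3.72 = 0.614
w₃ = 0.614 − 0.05·3.674988 = 0.4302506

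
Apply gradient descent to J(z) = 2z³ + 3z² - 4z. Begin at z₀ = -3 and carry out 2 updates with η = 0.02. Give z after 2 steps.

J′(z) = 6z² + 6z - 4
Step 1: J′(-3) = 32; z₁ = -3 − 0.02·32 = -3.64
Step 2: J′(-3.64) = 53.6576; z₂ = -3.64 − 0.02·53.6576 = -4.713152

-4.713152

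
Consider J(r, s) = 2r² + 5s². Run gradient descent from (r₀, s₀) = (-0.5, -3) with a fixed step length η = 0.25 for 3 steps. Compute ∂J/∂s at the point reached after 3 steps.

101.25

∇J = (4r, 10s)
(r₁, s₁) = (-0.5, -3) − 0.25·(-2, -30) = (0, 4.5)
(r₂, s₂) = (0, 4.5) − 0.25·(0, 45) = (0, -6.75)
(r₃, s₃) = (0, -6.75) − 0.25·(0, -67.5) = (0, 10.125)
∂J/∂s at (0, 10.125) = 101.25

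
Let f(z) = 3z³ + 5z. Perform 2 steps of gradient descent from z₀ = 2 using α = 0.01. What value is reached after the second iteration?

f′(z) = 9z² + 5
z₁ = 2 − 0.01·41 = 1.59
z₂ = 1.59 − 0.01·27.7529 = 1.312471

1.312471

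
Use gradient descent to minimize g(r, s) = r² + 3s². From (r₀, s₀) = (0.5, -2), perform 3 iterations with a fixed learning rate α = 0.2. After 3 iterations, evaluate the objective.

0.012432

∇g = (2r, 6s)
Step 1: at (0.5, -2), ∇g = (1, -12) → (0.5, -2) − 0.2·(1, -12) = (0.3, 0.4)
Step 2: at (0.3, 0.4), ∇g = (0.6, 2.4) → (0.3, 0.4) − 0.2·(0.6, 2.4) = (0.18, -0.08)
Step 3: at (0.18, -0.08), ∇g = (0.36, -0.48) → (0.18, -0.08) − 0.2·(0.36, -0.48) = (0.108, 0.016)
g(0.108, 0.016) = 0.012432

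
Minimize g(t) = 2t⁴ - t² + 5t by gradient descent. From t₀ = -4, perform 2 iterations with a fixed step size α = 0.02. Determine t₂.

g′(t) = 8t³ - 2t + 5
t₁ = -4 − 0.02·(-499) = 5.98
t₂ = 5.98 − 0.02·1703.817536 = -28.09635072

-28.09635072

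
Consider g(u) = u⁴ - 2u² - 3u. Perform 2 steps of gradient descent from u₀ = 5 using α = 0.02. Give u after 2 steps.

2.64293312

g′(u) = 4u³ - 4u - 3
u₁ = 5 − 0.02·477 = -4.54
u₂ = -4.54 − 0.02·(-359.146656) = 2.64293312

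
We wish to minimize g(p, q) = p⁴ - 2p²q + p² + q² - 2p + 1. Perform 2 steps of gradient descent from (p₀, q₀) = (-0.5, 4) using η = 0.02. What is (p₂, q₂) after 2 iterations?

∇g = (4p³ - 4pq + 2p - 2, -2p² + 2q)
Step 1: at (-0.5, 4), ∇g = (4.5, 7.5) → (-0.5, 4) − 0.02·(4.5, 7.5) = (-0.59, 3.85)
Step 2: at (-0.59, 3.85), ∇g = (5.084484, 7.0038) → (-0.59, 3.85) − 0.02·(5.084484, 7.0038) = (-0.69168968, 3.709924)

(-0.69168968, 3.709924)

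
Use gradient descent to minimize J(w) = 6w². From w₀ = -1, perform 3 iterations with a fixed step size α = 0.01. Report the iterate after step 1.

-0.88

J′(w) = 12w
w₁ = -1 − 0.01·(-12) = -0.88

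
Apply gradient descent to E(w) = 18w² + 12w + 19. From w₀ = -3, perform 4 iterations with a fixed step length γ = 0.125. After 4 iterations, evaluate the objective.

E′(w) = 36w + 12
w₁ = -3 − 0.125·(-96) = 9
w₂ = 9 − 0.125·336 = -33
w₃ = -33 − 0.125·(-1176) = 114
w₄ = 114 − 0.125·4116 = -400.5
E(-400.5) = 2882417.5

2882417.5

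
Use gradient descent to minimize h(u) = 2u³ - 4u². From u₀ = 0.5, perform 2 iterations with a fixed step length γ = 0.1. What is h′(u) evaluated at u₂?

-1.9490625

h′(u) = 6u² - 8u
Step 1: h′(0.5) = -2.5; u₁ = 0.5 − 0.1·(-2.5) = 0.75
Step 2: h′(0.75) = -2.625; u₂ = 0.75 − 0.1·(-2.625) = 1.0125
h′(u) at (1.0125) = -1.9490625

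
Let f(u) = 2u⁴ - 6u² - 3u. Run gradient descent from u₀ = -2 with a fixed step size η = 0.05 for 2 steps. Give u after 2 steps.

0.38865

f′(u) = 8u³ - 12u - 3
u₁ = -2 − 0.05·(-43) = 0.15
u₂ = 0.15 − 0.05·(-4.773) = 0.38865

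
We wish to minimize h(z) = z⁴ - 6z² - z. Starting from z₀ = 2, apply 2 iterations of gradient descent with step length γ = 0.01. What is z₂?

1.88403772

h′(z) = 4z³ - 12z - 1
Step 1: h′(2) = 7; z₁ = 2 − 0.01·7 = 1.93
Step 2: h′(1.93) = 4.596228; z₂ = 1.93 − 0.01·4.596228 = 1.88403772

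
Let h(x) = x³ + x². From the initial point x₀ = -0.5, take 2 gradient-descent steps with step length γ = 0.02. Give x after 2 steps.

h′(x) = 3x² + 2x
x₁ = -0.5 − 0.02·(-0.25) = -0.495
x₂ = -0.495 − 0.02·(-0.254925) = -0.4899015

-0.4899015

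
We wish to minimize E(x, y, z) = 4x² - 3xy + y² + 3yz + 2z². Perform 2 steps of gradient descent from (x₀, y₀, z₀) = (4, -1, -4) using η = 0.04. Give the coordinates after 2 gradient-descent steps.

(1.7728, 0.7376, -2.7264)

∇E = (8x - 3y, -3x + 2y + 3z, 3y + 4z)
(x₁, y₁, z₁) = (4, -1, -4) − 0.04·(35, -26, -19) = (2.6, 0.04, -3.24)
(x₂, y₂, z₂) = (2.6, 0.04, -3.24) − 0.04·(20.68, -17.44, -12.84) = (1.7728, 0.7376, -2.7264)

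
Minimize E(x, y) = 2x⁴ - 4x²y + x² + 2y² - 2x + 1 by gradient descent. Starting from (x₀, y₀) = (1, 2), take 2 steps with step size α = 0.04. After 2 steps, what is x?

1.33562624

∇E = (8x³ - 8xy + 2x - 2, -4x² + 4y)
Step 1: at (1, 2), ∇E = (-8, 4) → (1, 2) − 0.04·(-8, 4) = (1.32, 1.84)
Step 2: at (1.32, 1.84), ∇E = (-0.390656, 0.3904) → (1.32, 1.84) − 0.04·(-0.390656, 0.3904) = (1.33562624, 1.824384)
x = 1.33562624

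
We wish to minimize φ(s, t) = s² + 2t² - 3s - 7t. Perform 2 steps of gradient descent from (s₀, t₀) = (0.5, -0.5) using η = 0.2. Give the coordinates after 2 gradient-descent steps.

(1.14, 1.66)

∇φ = (2s - 3, 4t - 7)
Step 1: at (0.5, -0.5), ∇φ = (-2, -9) → (0.5, -0.5) − 0.2·(-2, -9) = (0.9, 1.3)
Step 2: at (0.9, 1.3), ∇φ = (-1.2, -1.8) → (0.9, 1.3) − 0.2·(-1.2, -1.8) = (1.14, 1.66)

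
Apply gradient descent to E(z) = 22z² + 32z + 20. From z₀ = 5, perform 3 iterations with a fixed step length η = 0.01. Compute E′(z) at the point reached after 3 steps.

E′(z) = 44z + 32
Step 1: E′(5) = 252; z₁ = 5 − 0.01·252 = 2.48
Step 2: E′(2.48) = 141.12; z₂ = 2.48 − 0.01·141.12 = 1.0688
Step 3: E′(1.0688) = 79.0272; z₃ = 1.0688 − 0.01·79.0272 = 0.278528
E′(z) at (0.278528) = 44.255232

44.255232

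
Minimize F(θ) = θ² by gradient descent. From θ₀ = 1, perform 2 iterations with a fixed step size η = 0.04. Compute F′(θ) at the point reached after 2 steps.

1.6928

F′(θ) = 2θ
Step 1: F′(1) = 2; θ₁ = 1 − 0.04·2 = 0.92
Step 2: F′(0.92) = 1.84; θ₂ = 0.92 − 0.04·1.84 = 0.8464
F′(θ) at (0.8464) = 1.6928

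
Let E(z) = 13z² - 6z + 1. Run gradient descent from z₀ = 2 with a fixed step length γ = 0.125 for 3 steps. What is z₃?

E′(z) = 26z - 6
z₁ = 2 − 0.125·46 = -3.75
z₂ = -3.75 − 0.125·(-103.5) = 9.1875
z₃ = 9.1875 − 0.125·232.875 = -19.921875

-19.921875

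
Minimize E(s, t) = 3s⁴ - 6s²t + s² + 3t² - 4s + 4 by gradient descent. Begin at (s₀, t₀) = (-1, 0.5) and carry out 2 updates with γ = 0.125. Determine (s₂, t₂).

(1.34375, 0.40625)

∇E = (12s³ - 12st + 2s - 4, -6s² + 6t)
Step 1: at (-1, 0.5), ∇E = (-12, -3) → (-1, 0.5) − 0.125·(-12, -3) = (0.5, 0.875)
Step 2: at (0.5, 0.875), ∇E = (-6.75, 3.75) → (0.5, 0.875) − 0.125·(-6.75, 3.75) = (1.34375, 0.40625)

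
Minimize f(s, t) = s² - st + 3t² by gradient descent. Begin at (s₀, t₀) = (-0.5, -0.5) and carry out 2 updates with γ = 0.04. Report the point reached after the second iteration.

∇f = (2s - t, -s + 6t)
(s₁, t₁) = (-0.5, -0.5) − 0.04·(-0.5, -2.5) = (-0.48, -0.4)
(s₂, t₂) = (-0.48, -0.4) − 0.04·(-0.56, -1.92) = (-0.4576, -0.3232)

(-0.4576, -0.3232)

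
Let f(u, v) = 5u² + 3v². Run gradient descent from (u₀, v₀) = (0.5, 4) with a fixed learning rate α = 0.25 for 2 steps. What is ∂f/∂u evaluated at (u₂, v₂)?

11.25

∇f = (10u, 6v)
Step 1: at (0.5, 4), ∇f = (5, 24) → (0.5, 4) − 0.25·(5, 24) = (-0.75, -2)
Step 2: at (-0.75, -2), ∇f = (-7.5, -12) → (-0.75, -2) − 0.25·(-7.5, -12) = (1.125, 1)
∂f/∂u at (1.125, 1) = 11.25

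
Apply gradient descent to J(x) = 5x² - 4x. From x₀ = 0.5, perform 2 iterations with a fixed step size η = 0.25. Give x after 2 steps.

0.625

J′(x) = 10x - 4
x₁ = 0.5 − 0.25·1 = 0.25
x₂ = 0.25 − 0.25·(-1.5) = 0.625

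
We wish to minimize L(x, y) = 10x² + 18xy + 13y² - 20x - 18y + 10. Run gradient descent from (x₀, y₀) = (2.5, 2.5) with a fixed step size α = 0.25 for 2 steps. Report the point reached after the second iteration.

∇L = (20x + 18y - 20, 18x + 26y - 18)
(x₁, y₁) = (2.5, 2.5) − 0.25·(75, 92) = (-16.25, -20.5)
(x₂, y₂) = (-16.25, -20.5) − 0.25·(-714, -843.5) = (162.25, 190.375)

(162.25, 190.375)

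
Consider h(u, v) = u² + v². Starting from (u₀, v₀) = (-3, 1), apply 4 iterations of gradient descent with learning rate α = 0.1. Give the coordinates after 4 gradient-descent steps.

(-1.2288, 0.4096)

∇h = (2u, 2v)
Step 1: at (-3, 1), ∇h = (-6, 2) → (-3, 1) − 0.1·(-6, 2) = (-2.4, 0.8)
Step 2: at (-2.4, 0.8), ∇h = (-4.8, 1.6) → (-2.4, 0.8) − 0.1·(-4.8, 1.6) = (-1.92, 0.64)
Step 3: at (-1.92, 0.64), ∇h = (-3.84, 1.28) → (-1.92, 0.64) − 0.1·(-3.84, 1.28) = (-1.536, 0.512)
Step 4: at (-1.536, 0.512), ∇h = (-3.072, 1.024) → (-1.536, 0.512) − 0.1·(-3.072, 1.024) = (-1.2288, 0.4096)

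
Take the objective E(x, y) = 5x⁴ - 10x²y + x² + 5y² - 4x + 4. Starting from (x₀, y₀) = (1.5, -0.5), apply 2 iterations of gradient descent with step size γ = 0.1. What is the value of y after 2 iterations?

∇E = (20x³ - 20xy + 2x - 4, -10x² + 10y)
(x₁, y₁) = (1.5, -0.5) − 0.1·(81.5, -27.5) = (-6.65, 2.25)
(x₂, y₂) = (-6.65, 2.25) − 0.1·(-5599.6425, -419.725) = (553.31425, 44.2225)
y = 44.2225

44.2225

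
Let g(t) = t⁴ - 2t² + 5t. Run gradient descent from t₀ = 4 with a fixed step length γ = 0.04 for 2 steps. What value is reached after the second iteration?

24.28992

g′(t) = 4t³ - 4t + 5
t₁ = 4 − 0.04·245 = -5.8
t₂ = -5.8 − 0.04·(-752.248) = 24.28992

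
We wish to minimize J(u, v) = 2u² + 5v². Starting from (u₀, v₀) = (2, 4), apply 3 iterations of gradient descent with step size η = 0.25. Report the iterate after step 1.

∇J = (4u, 10v)
Step 1: at (2, 4), ∇J = (8, 40) → (2, 4) − 0.25·(8, 40) = (0, -6)

(0, -6)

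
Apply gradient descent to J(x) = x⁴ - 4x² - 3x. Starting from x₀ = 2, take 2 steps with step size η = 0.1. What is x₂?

1.4228

J′(x) = 4x³ - 8x - 3
x₁ = 2 − 0.1·13 = 0.7
x₂ = 0.7 − 0.1·(-7.228) = 1.4228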